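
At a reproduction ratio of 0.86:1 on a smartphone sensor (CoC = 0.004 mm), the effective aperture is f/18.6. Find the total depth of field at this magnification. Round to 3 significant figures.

0.201 mm

At magnification m, DoF ≈ 2·N_eff·c/m² = 2 × 18.6 × 0.004 / 0.86² = 0.1488 / 0.7396 ≈ 0.201 mm.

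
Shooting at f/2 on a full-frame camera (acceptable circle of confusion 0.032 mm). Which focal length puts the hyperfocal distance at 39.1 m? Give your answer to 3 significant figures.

50.0 mm

From H = f²/(N·c) + f, with f ≪ H: f ≈ √(H·N·c) = √(39100 × 2 × 0.032) = √2502.4 ≈ 50.02 mm.
The +f correction barely moves this — solving exactly, f² + N·c·f − N·c·H = 0 ⇒ f = (−N·c + √((N·c)² + 4·N·c·H))/2 = (−0.064 + √10010)/2 ≈ 49.992 mm, so f ≈ 50.0 mm.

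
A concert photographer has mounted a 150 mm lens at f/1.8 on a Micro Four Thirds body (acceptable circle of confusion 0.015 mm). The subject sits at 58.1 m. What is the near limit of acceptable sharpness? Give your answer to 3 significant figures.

54.3 m

Hyperfocal distance H = f²/(N·c) + f = 150²/(1.8 × 0.015) + 150 = 22500/0.027 + 150 ≈ 833483.3 mm ≈ 833.5 m.
Near limit Dn = s·(H − f)/(H + s − 2f) = 58100 × (833483.3 − 150) / (833483.3 + 58100 − 2 × 150) = 58100 × 833333.3 / 891283.3 ≈ 54322 mm ≈ 54.3 m.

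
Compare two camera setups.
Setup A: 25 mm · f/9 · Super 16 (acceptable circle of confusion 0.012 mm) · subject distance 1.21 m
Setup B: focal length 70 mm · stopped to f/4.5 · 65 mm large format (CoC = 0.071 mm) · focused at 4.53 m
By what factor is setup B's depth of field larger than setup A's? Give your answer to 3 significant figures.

5.56

Setup A: H = 25²/(9×0.012) + 25 ≈ 5812.0 mm; DoF = Df − Dn = 1521.57 − 1004.34 ≈ 517.23 mm.
Setup B: H = 70²/(4.5×0.071) + 70 ≈ 15406.5 mm; DoF = Df − Dn = 6387.6 − 3509.4 ≈ 2878.2 mm.
Ratio = 2878.2 / 517.23 ≈ 5.56.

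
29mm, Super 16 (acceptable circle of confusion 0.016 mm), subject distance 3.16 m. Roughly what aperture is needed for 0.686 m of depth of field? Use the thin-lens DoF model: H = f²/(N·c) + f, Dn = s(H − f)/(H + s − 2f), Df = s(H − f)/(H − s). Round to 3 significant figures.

Write h = H − f = f²/(N·c). The thin-lens limits are Dn = s·h/(h + (s−f)) and Df = s·h/(h − (s−f)), so DoF = Df − Dn = 2·s·(s−f)·h / (h² − (s−f)²).
That is a quadratic in h: DoF·h² − 2·s·(s−f)·h − DoF·(s−f)² = 0 ⇒ h = (s−f)·(s + √(s² + DoF²)) / DoF = 3131 × (3160 + √(3160² + 686²)) / 686 = 3131 × (3160 + 3233.60) / 686 ≈ 29181 mm.
Then N = f²/(c·h) = 29² / (0.016 × 29181) = 841 / 466.90 ≈ 1.80.

f/1.80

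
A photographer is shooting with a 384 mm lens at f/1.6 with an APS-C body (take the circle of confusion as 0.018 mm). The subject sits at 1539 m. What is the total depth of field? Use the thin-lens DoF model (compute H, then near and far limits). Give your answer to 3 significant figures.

Hyperfocal distance H = f²/(N·c) + f = 384²/(1.6 × 0.018) + 384 = 147456/0.0288 + 384 ≈ 5120384.0 mm ≈ 5120 m.
Near limit Dn = s·(H − f)/(H + s − 2f) = 1539000 × (5120384.0 − 384) / (5120384.0 + 1539000 − 2 × 384) = 1539000 × 5120000.0 / 6658616.0 ≈ 1183381 mm.
Far limit Df = s·(H − f)/(H − s) = 1539000 × (5120384.0 − 384) / (5120384.0 − 1539000) = 1539000 × 5120000.0 / 3581384.0 ≈ 2200177 mm.
Depth of field = Df − Dn = 2200177 − 1183381 ≈ 1016796 mm ≈ 1020 m.

1020 m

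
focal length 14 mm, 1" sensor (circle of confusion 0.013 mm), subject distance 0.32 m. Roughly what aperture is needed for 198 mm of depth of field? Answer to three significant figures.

f/14

Write h = H − f = f²/(N·c). The thin-lens limits are Dn = s·h/(h + (s−f)) and Df = s·h/(h − (s−f)), so DoF = Df − Dn = 2·s·(s−f)·h / (h² − (s−f)²).
That is a quadratic in h: DoF·h² − 2·s·(s−f)·h − DoF·(s−f)² = 0 ⇒ h = (s−f)·(s + √(s² + DoF²)) / DoF = 306 × (320 + √(320² + 198²)) / 198 = 306 × (320 + 376.303) / 198 ≈ 1076.1 mm.
Then N = f²/(c·h) = 14² / (0.013 × 1076.1) = 196 / 13.989 ≈ 14.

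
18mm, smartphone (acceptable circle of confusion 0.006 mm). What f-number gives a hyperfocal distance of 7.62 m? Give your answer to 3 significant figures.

Rearrange H = f²/(N·c) + f for N: N = f² / ((H − f)·c).
N = 18² / ((7620 − 18) × 0.006) = 324 / 45.61 ≈ 7.10.

f/7.10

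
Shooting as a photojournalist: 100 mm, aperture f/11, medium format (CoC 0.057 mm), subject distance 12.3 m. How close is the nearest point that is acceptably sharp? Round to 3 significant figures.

Hyperfocal distance H = f²/(N·c) + f = 100²/(11 × 0.057) + 100 = 10000/0.627 + 100 ≈ 16049.0 mm ≈ 16.05 m.
Near limit Dn = s·(H − f)/(H + s − 2f) = 12300 × (16049.0 − 100) / (16049.0 + 12300 − 2 × 100) = 12300 × 15949.0 / 28149.0 ≈ 6969.1 mm ≈ 6.97 m.

6.97 m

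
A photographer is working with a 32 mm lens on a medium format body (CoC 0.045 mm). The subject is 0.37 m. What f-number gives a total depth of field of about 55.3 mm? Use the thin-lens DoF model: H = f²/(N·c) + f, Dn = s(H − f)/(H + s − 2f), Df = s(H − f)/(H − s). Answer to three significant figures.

f/5

Write h = H − f = f²/(N·c). The thin-lens limits are Dn = s·h/(h + (s−f)) and Df = s·h/(h − (s−f)), so DoF = Df − Dn = 2·s·(s−f)·h / (h² − (s−f)²).
That is a quadratic in h: DoF·h² − 2·s·(s−f)·h − DoF·(s−f)² = 0 ⇒ h = (s−f)·(s + √(s² + DoF²)) / DoF = 338 × (370 + √(370² + 55.3²)) / 55.3 = 338 × (370 + 374.110) / 55.3 ≈ 4548.1 mm.
Then N = f²/(c·h) = 32² / (0.045 × 4548.1) = 1024 / 204.66 ≈ 5.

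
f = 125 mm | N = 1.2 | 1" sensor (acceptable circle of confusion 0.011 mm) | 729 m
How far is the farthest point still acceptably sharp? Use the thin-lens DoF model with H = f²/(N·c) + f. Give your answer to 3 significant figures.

1900 m

Hyperfocal distance H = f²/(N·c) + f = 125²/(1.2 × 0.011) + 125 = 15625/0.0132 + 125 ≈ 1183837.1 mm ≈ 1184 m.
Far limit Df = s·(H − f)/(H − s) = 729000 × (1183837.1 − 125) / (1183837.1 − 729000) = 729000 × 1183712.1 / 454837.1 ≈ 1897220 mm ≈ 1900 m.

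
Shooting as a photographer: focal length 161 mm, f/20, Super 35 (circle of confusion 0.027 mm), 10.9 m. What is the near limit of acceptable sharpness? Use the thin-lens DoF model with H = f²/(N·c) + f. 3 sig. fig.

Hyperfocal distance H = f²/(N·c) + f = 161²/(20 × 0.027) + 161 = 25921/0.54 + 161 ≈ 48162.9 mm ≈ 48.16 m.
Near limit Dn = s·(H − f)/(H + s − 2f) = 10900 × (48162.9 − 161) / (48162.9 + 10900 − 2 × 161) = 10900 × 48001.9 / 58740.9 ≈ 8907.3 mm ≈ 8.91 m.

8.91 m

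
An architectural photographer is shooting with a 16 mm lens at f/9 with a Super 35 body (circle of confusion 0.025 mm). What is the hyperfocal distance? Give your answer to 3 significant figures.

Hyperfocal distance H = f²/(N·c) + f = 16²/(9 × 0.025) + 16 = 256/0.225 + 16 ≈ 1153.8 mm ≈ 1.15 m.

1.15 m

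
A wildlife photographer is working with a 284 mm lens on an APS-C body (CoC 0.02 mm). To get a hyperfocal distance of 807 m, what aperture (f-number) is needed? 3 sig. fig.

f/5

Rearrange H = f²/(N·c) + f for N: N = f² / ((H − f)·c).
N = 284² / ((807000 − 284) × 0.02) = 80656 / 16134 ≈ 5.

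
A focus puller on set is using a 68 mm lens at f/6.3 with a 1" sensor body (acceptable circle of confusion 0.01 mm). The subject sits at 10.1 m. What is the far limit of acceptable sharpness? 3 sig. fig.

Hyperfocal distance H = f²/(N·c) + f = 68²/(6.3 × 0.01) + 68 = 4624/0.063 + 68 ≈ 73464.8 mm ≈ 73.46 m.
Far limit Df = s·(H − f)/(H − s) = 10100 × (73464.8 − 68) / (73464.8 − 10100) = 10100 × 73396.8 / 63364.8 ≈ 11699 mm ≈ 11.7 m.

11.7 m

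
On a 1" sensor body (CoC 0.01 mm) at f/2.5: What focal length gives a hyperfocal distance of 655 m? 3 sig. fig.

From H = f²/(N·c) + f, with f ≪ H: f ≈ √(H·N·c) = √(655000 × 2.5 × 0.01) = √16375 ≈ 128.0 mm.
The +f correction barely moves this — solving exactly, f² + N·c·f − N·c·H = 0 ⇒ f = (−N·c + √((N·c)² + 4·N·c·H))/2 = (−0.025 + √65500)/2 ≈ 127.95 mm, so f ≈ 128 mm.

128 mm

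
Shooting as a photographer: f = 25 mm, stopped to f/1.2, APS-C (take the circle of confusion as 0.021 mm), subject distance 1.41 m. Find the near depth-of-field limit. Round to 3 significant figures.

Hyperfocal distance H = f²/(N·c) + f = 25²/(1.2 × 0.021) + 25 = 625/0.0252 + 25 ≈ 24826.6 mm ≈ 24.83 m.
Near limit Dn = s·(H − f)/(H + s − 2f) = 1410 × (24826.6 − 25) / (24826.6 + 1410 − 2 × 25) = 1410 × 24801.6 / 26186.6 ≈ 1335.4 mm ≈ 1.34 m.

1.34 m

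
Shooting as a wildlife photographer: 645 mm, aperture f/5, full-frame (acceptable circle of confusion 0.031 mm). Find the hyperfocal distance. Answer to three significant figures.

Hyperfocal distance H = f²/(N·c) + f = 645²/(5 × 0.031) + 645 = 416025/0.155 + 645 ≈ 2684677.3 mm ≈ 2680 m.

2680 m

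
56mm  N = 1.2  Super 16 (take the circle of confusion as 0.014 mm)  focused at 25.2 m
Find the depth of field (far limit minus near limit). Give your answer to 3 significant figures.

6.91 m

Hyperfocal distance H = f²/(N·c) + f = 56²/(1.2 × 0.014) + 56 = 3136/0.0168 + 56 ≈ 186722.7 mm ≈ 186.7 m.
Near limit Dn = s·(H − f)/(H + s − 2f) = 25200 × (186722.7 − 56) / (186722.7 + 25200 − 2 × 56) = 25200 × 186666.7 / 211810.7 ≈ 22208.5 mm.
Far limit Df = s·(H − f)/(H − s) = 25200 × (186722.7 − 56) / (186722.7 − 25200) = 25200 × 186666.7 / 161522.7 ≈ 29122.8 mm.
Depth of field = Df − Dn = 29122.8 − 22208.5 ≈ 6914.3 mm ≈ 6.91 m.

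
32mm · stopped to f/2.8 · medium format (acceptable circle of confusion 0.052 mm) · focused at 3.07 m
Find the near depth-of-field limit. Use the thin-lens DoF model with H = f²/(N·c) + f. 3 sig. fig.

2.14 m

Hyperfocal distance H = f²/(N·c) + f = 32²/(2.8 × 0.052) + 32 = 1024/0.1456 + 32 ≈ 7065.0 mm ≈ 7.065 m.
Near limit Dn = s·(H − f)/(H + s − 2f) = 3070 × (7065.0 − 32) / (7065.0 + 3070 − 2 × 32) = 3070 × 7033.0 / 10071.0 ≈ 2143.9 mm ≈ 2.14 m.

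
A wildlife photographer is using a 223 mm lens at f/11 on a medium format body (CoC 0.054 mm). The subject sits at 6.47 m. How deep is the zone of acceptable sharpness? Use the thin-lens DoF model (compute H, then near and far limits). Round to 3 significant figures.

Hyperfocal distance H = f²/(N·c) + f = 223²/(11 × 0.054) + 223 = 49729/0.594 + 223 ≈ 83941.9 mm ≈ 83.94 m.
Near limit Dn = s·(H − f)/(H + s − 2f) = 6470 × (83941.9 − 223) / (83941.9 + 6470 − 2 × 223) = 6470 × 83718.9 / 89965.9 ≈ 6020.74 mm.
Far limit Df = s·(H − f)/(H − s) = 6470 × (83941.9 − 223) / (83941.9 − 6470) = 6470 × 83718.9 / 77471.9 ≈ 6991.71 mm.
Depth of field = Df − Dn = 6991.71 − 6020.74 ≈ 970.97 mm ≈ 0.971 m.

0.971 m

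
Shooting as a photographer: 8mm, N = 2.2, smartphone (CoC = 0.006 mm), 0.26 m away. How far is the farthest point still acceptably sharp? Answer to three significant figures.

Hyperfocal distance H = f²/(N·c) + f = 8²/(2.2 × 0.006) + 8 = 64/0.0132 + 8 ≈ 4856.5 mm ≈ 4.856 m.
Far limit Df = s·(H − f)/(H − s) = 260 × (4856.5 − 8) / (4856.5 − 260) = 260 × 4848.5 / 4596.5 ≈ 274.25 mm.

274 mm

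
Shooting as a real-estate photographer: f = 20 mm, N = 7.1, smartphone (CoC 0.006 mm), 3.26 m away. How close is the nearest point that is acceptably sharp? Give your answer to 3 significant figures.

Hyperfocal distance H = f²/(N·c) + f = 20²/(7.1 × 0.006) + 20 = 400/0.0426 + 20 ≈ 9409.7 mm ≈ 9.410 m.
Near limit Dn = s·(H − f)/(H + s − 2f) = 3260 × (9409.7 − 20) / (9409.7 + 3260 − 2 × 20) = 3260 × 9389.7 / 12629.7 ≈ 2423.7 mm ≈ 2.42 m.

2.42 m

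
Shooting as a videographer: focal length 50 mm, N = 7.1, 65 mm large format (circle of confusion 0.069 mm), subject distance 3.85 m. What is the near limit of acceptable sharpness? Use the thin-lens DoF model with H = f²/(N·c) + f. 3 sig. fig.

Hyperfocal distance H = f²/(N·c) + f = 50²/(7.1 × 0.069) + 50 = 2500/0.4899 + 50 ≈ 5153.1 mm ≈ 5.153 m.
Near limit Dn = s·(H − f)/(H + s − 2f) = 3850 × (5153.1 − 50) / (5153.1 + 3850 − 2 × 50) = 3850 × 5103.1 / 8903.1 ≈ 2206.7 mm ≈ 2.21 m.

2.21 m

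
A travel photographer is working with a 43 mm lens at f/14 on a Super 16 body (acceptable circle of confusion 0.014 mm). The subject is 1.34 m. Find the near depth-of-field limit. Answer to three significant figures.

Hyperfocal distance H = f²/(N·c) + f = 43²/(14 × 0.014) + 43 = 1849/0.196 + 43 ≈ 9476.7 mm ≈ 9.477 m.
Near limit Dn = s·(H − f)/(H + s − 2f) = 1340 × (9476.7 − 43) / (9476.7 + 1340 − 2 × 43) = 1340 × 9433.7 / 10730.7 ≈ 1178.0 mm ≈ 1.18 m.

1.18 m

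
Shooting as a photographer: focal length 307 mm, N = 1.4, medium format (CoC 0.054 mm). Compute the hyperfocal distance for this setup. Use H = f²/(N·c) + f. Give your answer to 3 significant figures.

1250 m

Hyperfocal distance H = f²/(N·c) + f = 307²/(1.4 × 0.054) + 307 = 94249/0.0756 + 307 ≈ 1246986.9 mm ≈ 1250 m.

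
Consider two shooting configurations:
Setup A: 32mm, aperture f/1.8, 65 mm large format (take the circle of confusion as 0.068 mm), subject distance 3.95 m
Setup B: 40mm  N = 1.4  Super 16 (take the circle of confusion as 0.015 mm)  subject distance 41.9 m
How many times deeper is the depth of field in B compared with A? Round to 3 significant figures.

13.9

Setup A: H = 32²/(1.8×0.068) + 32 ≈ 8398.0 mm; DoF = Df − Dn = 7429.3 − 2690.1 ≈ 4739.2 mm.
Setup B: H = 40²/(1.4×0.015) + 40 ≈ 76230.5 mm; DoF = Df − Dn = 92990 − 27043 ≈ 65947 mm.
Ratio = 65947 / 4739.2 ≈ 13.9.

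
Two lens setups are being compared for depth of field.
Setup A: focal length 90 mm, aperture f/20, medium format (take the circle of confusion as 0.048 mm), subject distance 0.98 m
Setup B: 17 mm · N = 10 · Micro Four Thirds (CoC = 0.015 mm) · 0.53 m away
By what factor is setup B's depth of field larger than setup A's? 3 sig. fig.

1.45

Setup A: H = 90²/(20×0.048) + 90 ≈ 8527.5 mm; DoF = Df − Dn = 1095.56 − 886.49 ≈ 209.07 mm.
Setup B: H = 17²/(10×0.015) + 17 ≈ 1943.7 mm; DoF = Df − Dn = 722.33 − 418.55 ≈ 303.78 mm.
Ratio = 303.78 / 209.07 ≈ 1.45.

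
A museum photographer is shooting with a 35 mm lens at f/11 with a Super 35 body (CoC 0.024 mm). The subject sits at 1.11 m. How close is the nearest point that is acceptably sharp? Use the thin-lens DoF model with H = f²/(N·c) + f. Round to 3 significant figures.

0.901 m

Hyperfocal distance H = f²/(N·c) + f = 35²/(11 × 0.024) + 35 = 1225/0.264 + 35 ≈ 4675.2 mm ≈ 4.675 m.
Near limit Dn = s·(H − f)/(H + s − 2f) = 1110 × (4675.2 − 35) / (4675.2 + 1110 − 2 × 35) = 1110 × 4640.2 / 5715.2 ≈ 901.21 mm ≈ 0.901 m.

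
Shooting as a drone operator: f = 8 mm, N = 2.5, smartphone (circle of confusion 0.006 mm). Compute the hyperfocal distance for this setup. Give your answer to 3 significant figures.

4.27 m

Hyperfocal distance H = f²/(N·c) + f = 8²/(2.5 × 0.006) + 8 = 64/0.015 + 8 ≈ 4274.7 mm ≈ 4.27 m.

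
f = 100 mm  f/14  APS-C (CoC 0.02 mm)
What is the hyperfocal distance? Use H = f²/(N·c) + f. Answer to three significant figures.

Hyperfocal distance H = f²/(N·c) + f = 100²/(14 × 0.02) + 100 = 10000/0.28 + 100 ≈ 35814.3 mm ≈ 35.8 m.

35.8 m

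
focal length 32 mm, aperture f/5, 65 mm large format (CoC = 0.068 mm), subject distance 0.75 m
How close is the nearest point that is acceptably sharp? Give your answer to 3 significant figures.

Hyperfocal distance H = f²/(N·c) + f = 32²/(5 × 0.068) + 32 = 1024/0.34 + 32 ≈ 3043.8 mm ≈ 3.044 m.
Near limit Dn = s·(H − f)/(H + s − 2f) = 750 × (3043.8 − 32) / (3043.8 + 750 − 2 × 32) = 750 × 3011.8 / 3729.8 ≈ 605.62 mm ≈ 0.606 m.

0.606 m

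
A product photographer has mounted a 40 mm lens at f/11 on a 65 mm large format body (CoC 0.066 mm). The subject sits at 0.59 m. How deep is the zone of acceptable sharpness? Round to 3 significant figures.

Hyperfocal distance H = f²/(N·c) + f = 40²/(11 × 0.066) + 40 = 1600/0.726 + 40 ≈ 2243.9 mm ≈ 2.244 m.
Near limit Dn = s·(H − f)/(H + s − 2f) = 590 × (2243.9 − 40) / (2243.9 + 590 − 2 × 40) = 590 × 2203.9 / 2753.9 ≈ 472.17 mm.
Far limit Df = s·(H − f)/(H − s) = 590 × (2243.9 − 40) / (2243.9 − 590) = 590 × 2203.9 / 1653.9 ≈ 786.21 mm.
Depth of field = Df − Dn = 786.21 − 472.17 ≈ 314.04 mm.

314 mm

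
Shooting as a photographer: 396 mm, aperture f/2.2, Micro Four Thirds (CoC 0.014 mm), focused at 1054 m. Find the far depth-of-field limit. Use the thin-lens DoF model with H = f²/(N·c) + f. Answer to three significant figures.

1330 m

Hyperfocal distance H = f²/(N·c) + f = 396²/(2.2 × 0.014) + 396 = 156816/0.0308 + 396 ≈ 5091824.6 mm ≈ 5092 m.
Far limit Df = s·(H − f)/(H − s) = 1054000 × (5091824.6 − 396) / (5091824.6 − 1054000) = 1054000 × 5091428.6 / 4037824.6 ≈ 1329024 mm ≈ 1330 m.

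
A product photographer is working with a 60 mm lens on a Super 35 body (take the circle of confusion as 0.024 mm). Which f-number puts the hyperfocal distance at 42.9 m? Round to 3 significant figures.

f/3.50

Rearrange H = f²/(N·c) + f for N: N = f² / ((H − f)·c).
N = 60² / ((42900 − 60) × 0.024) = 3600 / 1028 ≈ 3.50.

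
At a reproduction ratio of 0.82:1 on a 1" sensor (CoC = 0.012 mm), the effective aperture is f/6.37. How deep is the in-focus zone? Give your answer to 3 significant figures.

At magnification m, DoF ≈ 2·N_eff·c/m² = 2 × 6.37 × 0.012 / 0.82² = 0.1529 / 0.6724 ≈ 0.227 mm.

0.227 mm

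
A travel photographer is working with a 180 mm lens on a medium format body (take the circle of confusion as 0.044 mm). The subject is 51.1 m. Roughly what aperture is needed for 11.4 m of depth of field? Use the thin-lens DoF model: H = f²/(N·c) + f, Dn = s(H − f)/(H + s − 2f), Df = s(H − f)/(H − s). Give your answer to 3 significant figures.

f/1.59

Write h = H − f = f²/(N·c). The thin-lens limits are Dn = s·h/(h + (s−f)) and Df = s·h/(h − (s−f)), so DoF = Df − Dn = 2·s·(s−f)·h / (h² − (s−f)²).
That is a quadratic in h: DoF·h² − 2·s·(s−f)·h − DoF·(s−f)² = 0 ⇒ h = (s−f)·(s + √(s² + DoF²)) / DoF = 50920 × (51100 + √(51100² + 11400²)) / 11400 = 50920 × (51100 + 52356.2) / 11400 ≈ 462104 mm.
Then N = f²/(c·h) = 180² / (0.044 × 462104) = 32400 / 20333 ≈ 1.59.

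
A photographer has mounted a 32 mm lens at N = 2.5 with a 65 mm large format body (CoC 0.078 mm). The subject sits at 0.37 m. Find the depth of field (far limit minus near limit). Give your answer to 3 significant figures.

47.8 mm

Hyperfocal distance H = f²/(N·c) + f = 32²/(2.5 × 0.078) + 32 = 1024/0.195 + 32 ≈ 5283.3 mm ≈ 5.283 m.
Near limit Dn = s·(H − f)/(H + s − 2f) = 370 × (5283.3 − 32) / (5283.3 + 370 − 2 × 32) = 370 × 5251.3 / 5589.3 ≈ 347.625 mm.
Far limit Df = s·(H − f)/(H − s) = 370 × (5283.3 − 32) / (5283.3 − 370) = 370 × 5251.3 / 4913.3 ≈ 395.453 mm.
Depth of field = Df − Dn = 395.453 − 347.625 ≈ 47.828 mm.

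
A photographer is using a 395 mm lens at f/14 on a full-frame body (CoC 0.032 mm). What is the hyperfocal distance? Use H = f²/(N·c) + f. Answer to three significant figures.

Hyperfocal distance H = f²/(N·c) + f = 395²/(14 × 0.032) + 395 = 156025/0.448 + 395 ≈ 348665.1 mm ≈ 349 m.

349 m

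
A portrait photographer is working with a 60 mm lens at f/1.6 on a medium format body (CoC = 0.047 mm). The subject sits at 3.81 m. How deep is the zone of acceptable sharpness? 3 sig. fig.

Hyperfocal distance H = f²/(N·c) + f = 60²/(1.6 × 0.047) + 60 = 3600/0.0752 + 60 ≈ 47932.3 mm ≈ 47.93 m.
Near limit Dn = s·(H − f)/(H + s − 2f) = 3810 × (47932.3 − 60) / (47932.3 + 3810 − 2 × 60) = 3810 × 47872.3 / 51622.3 ≈ 3533.23 mm.
Far limit Df = s·(H − f)/(H − s) = 3810 × (47932.3 − 60) / (47932.3 − 3810) = 3810 × 47872.3 / 44122.3 ≈ 4133.82 mm.
Depth of field = Df − Dn = 4133.82 − 3533.23 ≈ 600.59 mm ≈ 0.601 m.

0.601 m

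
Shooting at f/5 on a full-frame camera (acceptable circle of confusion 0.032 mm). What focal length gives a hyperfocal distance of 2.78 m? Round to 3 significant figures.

21.0 mm

From H = f²/(N·c) + f, with f ≪ H: f ≈ √(H·N·c) = √(2780 × 5 × 0.032) = √444.80 ≈ 21.09 mm.
Exact: f² + N·c·f − N·c·H = 0 ⇒ f = (−N·c + √((N·c)² + 4·N·c·H))/2 = (−0.16 + √1779.2)/2 ≈ 21.010 mm ≈ 21.0 mm.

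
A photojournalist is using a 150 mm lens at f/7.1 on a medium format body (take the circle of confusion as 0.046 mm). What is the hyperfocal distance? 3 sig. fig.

69.0 m

Hyperfocal distance H = f²/(N·c) + f = 150²/(7.1 × 0.046) + 150 = 22500/0.3266 + 150 ≈ 69041.6 mm ≈ 69.0 m.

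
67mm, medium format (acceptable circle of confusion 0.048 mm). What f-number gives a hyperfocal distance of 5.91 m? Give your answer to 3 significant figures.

f/16

Rearrange H = f²/(N·c) + f for N: N = f² / ((H − f)·c).
N = 67² / ((5910 − 67) × 0.048) = 4489 / 280.5 ≈ 16.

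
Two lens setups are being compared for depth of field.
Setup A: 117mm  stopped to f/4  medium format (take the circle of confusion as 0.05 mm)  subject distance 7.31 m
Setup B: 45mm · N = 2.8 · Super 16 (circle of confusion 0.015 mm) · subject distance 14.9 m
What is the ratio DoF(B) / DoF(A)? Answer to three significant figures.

6.53

Setup A: H = 117²/(4×0.05) + 117 ≈ 68562.0 mm; DoF = Df − Dn = 8168.4 − 6614.8 ≈ 1553.6 mm.
Setup B: H = 45²/(2.8×0.015) + 45 ≈ 48259.3 mm; DoF = Df − Dn = 21535 − 11391 ≈ 10144 mm.
Ratio = 10144 / 1553.6 ≈ 6.53.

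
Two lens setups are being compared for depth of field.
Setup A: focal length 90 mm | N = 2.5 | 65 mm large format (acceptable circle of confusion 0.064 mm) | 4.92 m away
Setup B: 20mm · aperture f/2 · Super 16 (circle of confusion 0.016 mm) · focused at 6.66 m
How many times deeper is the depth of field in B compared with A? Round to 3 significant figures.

10.4

Setup A: H = 90²/(2.5×0.064) + 90 ≈ 50715.0 mm; DoF = Df − Dn = 5438.91 − 4491.48 ≈ 947.43 mm.
Setup B: H = 20²/(2×0.016) + 20 ≈ 12520.0 mm; DoF = Df − Dn = 14206.5 − 4349.5 ≈ 9857.0 mm.
Ratio = 9857.0 / 947.43 ≈ 10.4.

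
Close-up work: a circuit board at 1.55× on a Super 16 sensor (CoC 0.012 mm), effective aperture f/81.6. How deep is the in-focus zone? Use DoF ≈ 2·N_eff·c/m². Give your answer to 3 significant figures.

0.815 mm

At magnification m, DoF ≈ 2·N_eff·c/m² = 2 × 81.6 × 0.012 / 1.55² = 1.958 / 2.403 ≈ 0.815 mm.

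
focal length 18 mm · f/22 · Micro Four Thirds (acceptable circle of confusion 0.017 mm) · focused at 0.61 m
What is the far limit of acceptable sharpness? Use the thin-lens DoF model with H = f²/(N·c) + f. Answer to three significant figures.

Hyperfocal distance H = f²/(N·c) + f = 18²/(22 × 0.017) + 18 = 324/0.374 + 18 ≈ 884.3 mm ≈ 0.884 m.
Far limit Df = s·(H − f)/(H − s) = 610 × (884.3 − 18) / (884.3 − 610) = 610 × 866.3 / 274.3 ≈ 1926.5 mm ≈ 1.93 m.

1.93 m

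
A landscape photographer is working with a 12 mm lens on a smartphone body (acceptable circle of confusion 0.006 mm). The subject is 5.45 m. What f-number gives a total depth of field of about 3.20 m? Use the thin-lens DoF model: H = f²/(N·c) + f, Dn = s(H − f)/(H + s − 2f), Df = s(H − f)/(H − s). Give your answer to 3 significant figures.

f/1.20

Write h = H − f = f²/(N·c). The thin-lens limits are Dn = s·h/(h + (s−f)) and Df = s·h/(h − (s−f)), so DoF = Df − Dn = 2·s·(s−f)·h / (h² − (s−f)²).
That is a quadratic in h: DoF·h² − 2·s·(s−f)·h − DoF·(s−f)² = 0 ⇒ h = (s−f)·(s + √(s² + DoF²)) / DoF = 5438 × (5450 + √(5450² + 3200²)) / 3200 = 5438 × (5450 + 6320.01) / 3200 ≈ 20002 mm.
Then N = f²/(c·h) = 12² / (0.006 × 20002) = 144 / 120.01 ≈ 1.20.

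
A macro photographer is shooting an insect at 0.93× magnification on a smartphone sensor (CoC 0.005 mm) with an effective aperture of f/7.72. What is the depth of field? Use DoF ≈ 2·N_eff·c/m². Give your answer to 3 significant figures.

0.0893 mm

At magnification m, DoF ≈ 2·N_eff·c/m² = 2 × 7.72 × 0.005 / 0.93² = 0.0772 / 0.8649 ≈ 0.0893 mm.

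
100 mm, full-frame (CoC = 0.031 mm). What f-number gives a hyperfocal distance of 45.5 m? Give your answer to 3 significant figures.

f/7.11

Rearrange H = f²/(N·c) + f for N: N = f² / ((H − f)·c).
N = 100² / ((45500 − 100) × 0.031) = 10000 / 1407 ≈ 7.11.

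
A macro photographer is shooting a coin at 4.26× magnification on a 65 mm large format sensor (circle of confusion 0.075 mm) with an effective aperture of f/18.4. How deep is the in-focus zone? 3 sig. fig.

At magnification m, DoF ≈ 2·N_eff·c/m² = 2 × 18.4 × 0.075 / 4.26² = 2.76 / 18.15 ≈ 0.152 mm.

0.152 mm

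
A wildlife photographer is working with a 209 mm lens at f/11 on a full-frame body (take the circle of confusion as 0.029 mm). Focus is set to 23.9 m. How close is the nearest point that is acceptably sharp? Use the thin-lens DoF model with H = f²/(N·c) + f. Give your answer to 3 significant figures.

20.4 m

Hyperfocal distance H = f²/(N·c) + f = 209²/(11 × 0.029) + 209 = 43681/0.319 + 209 ≈ 137140.0 mm ≈ 137.1 m.
Near limit Dn = s·(H − f)/(H + s − 2f) = 23900 × (137140.0 − 209) / (137140.0 + 23900 − 2 × 209) = 23900 × 136931.0 / 160622.0 ≈ 20375 mm ≈ 20.4 m.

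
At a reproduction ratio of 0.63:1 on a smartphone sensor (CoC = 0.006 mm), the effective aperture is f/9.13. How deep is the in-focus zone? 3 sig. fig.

0.276 mm

At magnification m, DoF ≈ 2·N_eff·c/m² = 2 × 9.13 × 0.006 / 0.63² = 0.1096 / 0.3969 ≈ 0.276 mm.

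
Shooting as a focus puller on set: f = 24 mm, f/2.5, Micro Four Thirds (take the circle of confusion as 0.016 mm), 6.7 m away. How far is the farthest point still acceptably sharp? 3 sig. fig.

Hyperfocal distance H = f²/(N·c) + f = 24²/(2.5 × 0.016) + 24 = 576/0.04 + 24 ≈ 14424.0 mm ≈ 14.42 m.
Far limit Df = s·(H − f)/(H − s) = 6700 × (14424.0 − 24) / (14424.0 − 6700) = 6700 × 14400.0 / 7724.0 ≈ 12491 mm ≈ 12.5 m.

12.5 m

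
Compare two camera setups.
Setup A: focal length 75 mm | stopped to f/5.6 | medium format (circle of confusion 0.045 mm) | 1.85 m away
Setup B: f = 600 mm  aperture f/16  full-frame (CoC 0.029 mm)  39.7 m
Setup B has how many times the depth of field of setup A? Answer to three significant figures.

13.5

Setup A: H = 75²/(5.6×0.045) + 75 ≈ 22396.4 mm; DoF = Df − Dn = 2009.82 − 1713.72 ≈ 296.10 mm.
Setup B: H = 600²/(16×0.029) + 600 ≈ 776462.1 mm; DoF = Df − Dn = 41806.9 − 37795.3 ≈ 4011.6 mm.
Ratio = 4011.6 / 296.10 ≈ 13.5.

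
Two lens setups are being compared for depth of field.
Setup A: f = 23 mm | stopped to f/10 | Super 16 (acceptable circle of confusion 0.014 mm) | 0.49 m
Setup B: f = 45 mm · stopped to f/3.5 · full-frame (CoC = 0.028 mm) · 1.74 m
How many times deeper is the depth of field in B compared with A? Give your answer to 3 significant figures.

Setup A: H = 23²/(10×0.014) + 23 ≈ 3801.6 mm; DoF = Df − Dn = 559.10 − 436.10 ≈ 123.00 mm.
Setup B: H = 45²/(3.5×0.028) + 45 ≈ 20708.3 mm; DoF = Df − Dn = 1895.49 − 1608.09 ≈ 287.40 mm.
Ratio = 287.40 / 123.00 ≈ 2.34.

2.34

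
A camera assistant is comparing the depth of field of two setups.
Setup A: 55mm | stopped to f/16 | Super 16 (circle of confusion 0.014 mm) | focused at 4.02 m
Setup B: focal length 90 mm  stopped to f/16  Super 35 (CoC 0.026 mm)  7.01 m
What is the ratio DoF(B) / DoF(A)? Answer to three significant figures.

Setup A: H = 55²/(16×0.014) + 55 ≈ 13559.5 mm; DoF = Df − Dn = 5690.9 − 3107.6 ≈ 2583.3 mm.
Setup B: H = 90²/(16×0.026) + 90 ≈ 19561.2 mm; DoF = Df − Dn = 10874.9 − 5171.9 ≈ 5703.0 mm.
Ratio = 5703.0 / 2583.3 ≈ 2.21.

2.21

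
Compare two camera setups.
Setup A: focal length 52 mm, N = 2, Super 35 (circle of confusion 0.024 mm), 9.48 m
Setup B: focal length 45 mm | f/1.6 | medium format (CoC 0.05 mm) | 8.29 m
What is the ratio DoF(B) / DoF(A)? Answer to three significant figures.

1.85

Setup A: H = 52²/(2×0.024) + 52 ≈ 56385.3 mm; DoF = Df − Dn = 11385.5 − 8120.9 ≈ 3264.6 mm.
Setup B: H = 45²/(1.6×0.05) + 45 ≈ 25357.5 mm; DoF = Df − Dn = 12294.7 − 6253.2 ≈ 6041.5 mm.
Ratio = 6041.5 / 3264.6 ≈ 1.85.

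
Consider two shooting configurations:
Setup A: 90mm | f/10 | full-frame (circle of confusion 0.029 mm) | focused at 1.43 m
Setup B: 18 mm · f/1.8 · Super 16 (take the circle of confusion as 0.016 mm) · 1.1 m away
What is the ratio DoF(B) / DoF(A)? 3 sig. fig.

Setup A: H = 90²/(10×0.029) + 90 ≈ 28021.0 mm; DoF = Df − Dn = 1502.06 − 1364.54 ≈ 137.52 mm.
Setup B: H = 18²/(1.8×0.016) + 18 ≈ 11268.0 mm; DoF = Df − Dn = 1217.05 − 1003.49 ≈ 213.56 mm.
Ratio = 213.56 / 137.52 ≈ 1.55.

1.55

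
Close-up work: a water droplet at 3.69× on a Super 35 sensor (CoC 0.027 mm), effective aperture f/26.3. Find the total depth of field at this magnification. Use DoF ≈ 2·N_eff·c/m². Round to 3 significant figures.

At magnification m, DoF ≈ 2·N_eff·c/m² = 2 × 26.3 × 0.027 / 3.69² = 1.42 / 13.62 ≈ 0.104 mm.

0.104 mm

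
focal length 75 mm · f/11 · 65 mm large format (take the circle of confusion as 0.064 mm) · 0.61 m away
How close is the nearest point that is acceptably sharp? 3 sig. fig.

0.572 m

Hyperfocal distance H = f²/(N·c) + f = 75²/(11 × 0.064) + 75 = 5625/0.704 + 75 ≈ 8065.1 mm ≈ 8.065 m.
Near limit Dn = s·(H − f)/(H + s − 2f) = 610 × (8065.1 − 75) / (8065.1 + 610 − 2 × 75) = 610 × 7990.1 / 8525.1 ≈ 571.72 mm ≈ 0.572 m.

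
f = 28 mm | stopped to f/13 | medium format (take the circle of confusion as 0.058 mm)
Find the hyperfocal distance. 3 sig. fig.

Hyperfocal distance H = f²/(N·c) + f = 28²/(13 × 0.058) + 28 = 784/0.754 + 28 ≈ 1067.8 mm ≈ 1.07 m.

1.07 m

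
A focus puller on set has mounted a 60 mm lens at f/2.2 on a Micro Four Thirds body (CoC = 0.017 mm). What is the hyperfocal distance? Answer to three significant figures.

Hyperfocal distance H = f²/(N·c) + f = 60²/(2.2 × 0.017) + 60 = 3600/0.0374 + 60 ≈ 96316.7 mm ≈ 96.3 m.

96.3 m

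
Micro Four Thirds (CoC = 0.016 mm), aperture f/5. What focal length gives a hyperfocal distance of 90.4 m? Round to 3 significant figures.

85.0 mm

From H = f²/(N·c) + f, with f ≪ H: f ≈ √(H·N·c) = √(90400 × 5 × 0.016) = √7232.0 ≈ 85.04 mm.
The +f correction barely moves this — solving exactly, f² + N·c·f − N·c·H = 0 ⇒ f = (−N·c + √((N·c)² + 4·N·c·H))/2 = (−0.08 + √28928)/2 ≈ 85.001 mm, so f ≈ 85.0 mm.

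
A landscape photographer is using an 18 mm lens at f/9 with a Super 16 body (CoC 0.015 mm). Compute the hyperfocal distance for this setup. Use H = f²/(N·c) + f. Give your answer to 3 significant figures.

2.42 m

Hyperfocal distance H = f²/(N·c) + f = 18²/(9 × 0.015) + 18 = 324/0.135 + 18 ≈ 2418.0 mm ≈ 2.42 m.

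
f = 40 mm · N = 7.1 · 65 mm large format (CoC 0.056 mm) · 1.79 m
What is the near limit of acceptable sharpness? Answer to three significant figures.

Hyperfocal distance H = f²/(N·c) + f = 40²/(7.1 × 0.056) + 40 = 1600/0.3976 + 40 ≈ 4064.1 mm ≈ 4.064 m.
Near limit Dn = s·(H − f)/(H + s − 2f) = 1790 × (4064.1 − 40) / (4064.1 + 1790 − 2 × 40) = 1790 × 4024.1 / 5774.1 ≈ 1247.5 mm ≈ 1.25 m.

1.25 m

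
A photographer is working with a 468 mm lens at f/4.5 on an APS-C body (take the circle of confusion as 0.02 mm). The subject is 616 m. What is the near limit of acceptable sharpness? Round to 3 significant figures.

492 m

Hyperfocal distance H = f²/(N·c) + f = 468²/(4.5 × 0.02) + 468 = 219024/0.09 + 468 ≈ 2434068.0 mm ≈ 2434 m.
Near limit Dn = s·(H − f)/(H + s − 2f) = 616000 × (2434068.0 − 468) / (2434068.0 + 616000 − 2 × 468) = 616000 × 2433600.0 / 3049132.0 ≈ 491647 mm ≈ 492 m.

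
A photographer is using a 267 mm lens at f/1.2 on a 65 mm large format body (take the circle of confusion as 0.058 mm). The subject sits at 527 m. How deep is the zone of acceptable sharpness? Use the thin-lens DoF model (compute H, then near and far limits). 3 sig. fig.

737 m

Hyperfocal distance H = f²/(N·c) + f = 267²/(1.2 × 0.058) + 267 = 71289/0.0696 + 267 ≈ 1024534.2 mm ≈ 1025 m.
Near limit Dn = s·(H − f)/(H + s − 2f) = 527000 × (1024534.2 − 267) / (1024534.2 + 527000 − 2 × 267) = 527000 × 1024267.2 / 1551000.2 ≈ 348026 mm.
Far limit Df = s·(H − f)/(H − s) = 527000 × (1024534.2 − 267) / (1024534.2 − 527000) = 527000 × 1024267.2 / 497534.2 ≈ 1084928 mm.
Depth of field = Df − Dn = 1084928 − 348026 ≈ 736902 mm ≈ 737 m.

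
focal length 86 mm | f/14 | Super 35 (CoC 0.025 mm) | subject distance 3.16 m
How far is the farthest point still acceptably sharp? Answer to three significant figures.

Hyperfocal distance H = f²/(N·c) + f = 86²/(14 × 0.025) + 86 = 7396/0.35 + 86 ≈ 21217.4 mm ≈ 21.22 m.
Far limit Df = s·(H − f)/(H − s) = 3160 × (21217.4 − 86) / (21217.4 − 3160) = 3160 × 21131.4 / 18057.4 ≈ 3697.9 mm ≈ 3.70 m.

3.70 m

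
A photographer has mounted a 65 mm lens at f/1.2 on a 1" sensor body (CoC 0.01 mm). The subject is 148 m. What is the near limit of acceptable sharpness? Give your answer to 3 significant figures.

104 m

Hyperfocal distance H = f²/(N·c) + f = 65²/(1.2 × 0.01) + 65 = 4225/0.012 + 65 ≈ 352148.3 mm ≈ 352.1 m.
Near limit Dn = s·(H − f)/(H + s − 2f) = 148000 × (352148.3 − 65) / (352148.3 + 148000 − 2 × 65) = 148000 × 352083.3 / 500018.3 ≈ 104213 mm ≈ 104 m.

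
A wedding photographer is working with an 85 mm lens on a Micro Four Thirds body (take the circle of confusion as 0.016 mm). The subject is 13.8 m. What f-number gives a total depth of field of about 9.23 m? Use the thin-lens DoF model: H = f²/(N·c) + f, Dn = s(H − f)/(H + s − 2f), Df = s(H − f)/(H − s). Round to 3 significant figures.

f/10

Write h = H − f = f²/(N·c). The thin-lens limits are Dn = s·h/(h + (s−f)) and Df = s·h/(h − (s−f)), so DoF = Df − Dn = 2·s·(s−f)·h / (h² − (s−f)²).
That is a quadratic in h: DoF·h² − 2·s·(s−f)·h − DoF·(s−f)² = 0 ⇒ h = (s−f)·(s + √(s² + DoF²)) / DoF = 13715 × (13800 + √(13800² + 9230²)) / 9230 = 13715 × (13800 + 16602.2) / 9230 ≈ 45175 mm.
Then N = f²/(c·h) = 85² / (0.016 × 45175) = 7225 / 722.80 ≈ 10.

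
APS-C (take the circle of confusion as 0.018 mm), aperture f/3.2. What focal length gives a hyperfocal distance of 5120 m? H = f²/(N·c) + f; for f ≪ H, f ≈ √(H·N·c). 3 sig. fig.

543 mm

From H = f²/(N·c) + f, with f ≪ H: f ≈ √(H·N·c) = √(5120000 × 3.2 × 0.018) = √294912 ≈ 543.1 mm.
The +f correction barely moves this — solving exactly, f² + N·c·f − N·c·H = 0 ⇒ f = (−N·c + √((N·c)² + 4·N·c·H))/2 = (−0.0576 + √1179648)/2 ≈ 543.03 mm, so f ≈ 543 mm.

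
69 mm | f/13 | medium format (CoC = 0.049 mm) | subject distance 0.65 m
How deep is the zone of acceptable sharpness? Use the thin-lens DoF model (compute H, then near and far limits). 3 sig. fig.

102 mm

Hyperfocal distance H = f²/(N·c) + f = 69²/(13 × 0.049) + 69 = 4761/0.637 + 69 ≈ 7543.1 mm ≈ 7.543 m.
Near limit Dn = s·(H − f)/(H + s − 2f) = 650 × (7543.1 − 69) / (7543.1 + 650 − 2 × 69) = 650 × 7474.1 / 8055.1 ≈ 603.12 mm.
Far limit Df = s·(H − f)/(H − s) = 650 × (7543.1 − 69) / (7543.1 − 650) = 650 × 7474.1 / 6893.1 ≈ 704.79 mm.
Depth of field = Df − Dn = 704.79 − 603.12 ≈ 101.67 mm.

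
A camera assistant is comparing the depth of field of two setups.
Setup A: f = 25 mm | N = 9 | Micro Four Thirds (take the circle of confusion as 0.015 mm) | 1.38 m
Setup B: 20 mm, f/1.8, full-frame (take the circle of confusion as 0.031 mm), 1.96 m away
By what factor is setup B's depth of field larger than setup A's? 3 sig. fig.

1.30

Setup A: H = 25²/(9×0.015) + 25 ≈ 4654.6 mm; DoF = Df − Dn = 1951.03 − 1067.55 ≈ 883.48 mm.
Setup B: H = 20²/(1.8×0.031) + 20 ≈ 7188.5 mm; DoF = Df − Dn = 2687.3 − 1542.5 ≈ 1144.8 mm.
Ratio = 1144.8 / 883.48 ≈ 1.30.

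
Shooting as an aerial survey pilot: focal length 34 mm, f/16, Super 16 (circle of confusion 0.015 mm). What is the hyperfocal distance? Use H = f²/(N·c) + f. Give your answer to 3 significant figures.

4.85 m

Hyperfocal distance H = f²/(N·c) + f = 34²/(16 × 0.015) + 34 = 1156/0.24 + 34 ≈ 4850.7 mm ≈ 4.85 m.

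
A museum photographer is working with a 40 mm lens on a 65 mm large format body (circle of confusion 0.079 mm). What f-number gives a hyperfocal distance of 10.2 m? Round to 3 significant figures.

f/1.99

Rearrange H = f²/(N·c) + f for N: N = f² / ((H − f)·c).
N = 40² / ((10200 − 40) × 0.079) = 1600 / 802.6 ≈ 1.99.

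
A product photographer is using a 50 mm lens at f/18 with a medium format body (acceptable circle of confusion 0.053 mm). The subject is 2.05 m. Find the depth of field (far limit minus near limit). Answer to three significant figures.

7.49 m

Hyperfocal distance H = f²/(N·c) + f = 50²/(18 × 0.053) + 50 = 2500/0.954 + 50 ≈ 2670.5 mm ≈ 2.671 m.
Near limit Dn = s·(H − f)/(H + s − 2f) = 2050 × (2670.5 − 50) / (2670.5 + 2050 − 2 × 50) = 2050 × 2620.5 / 4620.5 ≈ 1162.7 mm.
Far limit Df = s·(H − f)/(H − s) = 2050 × (2670.5 − 50) / (2670.5 − 2050) = 2050 × 2620.5 / 620.5 ≈ 8657.1 mm.
Depth of field = Df − Dn = 8657.1 − 1162.7 ≈ 7494.4 mm ≈ 7.49 m.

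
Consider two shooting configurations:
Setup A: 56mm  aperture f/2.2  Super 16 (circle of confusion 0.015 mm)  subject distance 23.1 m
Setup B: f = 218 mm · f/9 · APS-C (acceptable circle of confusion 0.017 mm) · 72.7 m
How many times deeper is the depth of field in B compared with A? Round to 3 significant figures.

Setup A: H = 56²/(2.2×0.015) + 56 ≈ 95086.3 mm; DoF = Df − Dn = 30495 − 18592 ≈ 11903 mm.
Setup B: H = 218²/(9×0.017) + 218 ≈ 310832.4 mm; DoF = Df − Dn = 94828 − 58945 ≈ 35883 mm.
Ratio = 35883 / 11903 ≈ 3.01.

3.01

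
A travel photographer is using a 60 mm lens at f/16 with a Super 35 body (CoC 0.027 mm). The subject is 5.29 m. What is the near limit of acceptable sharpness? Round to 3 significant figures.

3.25 m

Hyperfocal distance H = f²/(N·c) + f = 60²/(16 × 0.027) + 60 = 3600/0.432 + 60 ≈ 8393.3 mm ≈ 8.393 m.
Near limit Dn = s·(H − f)/(H + s − 2f) = 5290 × (8393.3 − 60) / (8393.3 + 5290 − 2 × 60) = 5290 × 8333.3 / 13563.3 ≈ 3250.2 mm ≈ 3.25 m.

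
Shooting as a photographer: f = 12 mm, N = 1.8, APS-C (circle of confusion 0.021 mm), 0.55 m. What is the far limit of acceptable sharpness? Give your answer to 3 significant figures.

0.640 m

Hyperfocal distance H = f²/(N·c) + f = 12²/(1.8 × 0.021) + 12 = 144/0.0378 + 12 ≈ 3821.5 mm ≈ 3.822 m.
Far limit Df = s·(H − f)/(H − s) = 550 × (3821.5 − 12) / (3821.5 − 550) = 550 × 3809.5 / 3271.5 ≈ 640.45 mm ≈ 0.640 m.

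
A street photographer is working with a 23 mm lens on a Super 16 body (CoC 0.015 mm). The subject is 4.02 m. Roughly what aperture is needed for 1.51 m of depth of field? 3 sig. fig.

Write h = H − f = f²/(N·c). The thin-lens limits are Dn = s·h/(h + (s−f)) and Df = s·h/(h − (s−f)), so DoF = Df − Dn = 2·s·(s−f)·h / (h² − (s−f)²).
That is a quadratic in h: DoF·h² − 2·s·(s−f)·h − DoF·(s−f)² = 0 ⇒ h = (s−f)·(s + √(s² + DoF²)) / DoF = 3997 × (4020 + √(4020² + 1510²)) / 1510 = 3997 × (4020 + 4294.24) / 1510 ≈ 22008 mm.
Then N = f²/(c·h) = 23² / (0.015 × 22008) = 529 / 330.12 ≈ 1.60.

f/1.60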